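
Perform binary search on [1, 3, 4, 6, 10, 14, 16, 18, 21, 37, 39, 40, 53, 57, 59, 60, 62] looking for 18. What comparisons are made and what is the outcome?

Binary search for 18 in [1, 3, 4, 6, 10, 14, 16, 18, 21, 37, 39, 40, 53, 57, 59, 60, 62]:

lo=0, hi=16, mid=8, arr[mid]=21 -> 21 > 18, search left half
lo=0, hi=7, mid=3, arr[mid]=6 -> 6 < 18, search right half
lo=4, hi=7, mid=5, arr[mid]=14 -> 14 < 18, search right half
lo=6, hi=7, mid=6, arr[mid]=16 -> 16 < 18, search right half
lo=7, hi=7, mid=7, arr[mid]=18 -> Found target at index 7!

Binary search finds 18 at index 7 after 5 comparisons. The search repeatedly halves the search space by comparing with the middle element.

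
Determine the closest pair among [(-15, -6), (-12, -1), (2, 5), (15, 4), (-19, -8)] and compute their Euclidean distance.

Computing all pairwise distances among 5 points:

d((-15, -6), (-12, -1)) = 5.831
d((-15, -6), (2, 5)) = 20.2485
d((-15, -6), (15, 4)) = 31.6228
d((-15, -6), (-19, -8)) = 4.4721 <-- minimum
d((-12, -1), (2, 5)) = 15.2315
d((-12, -1), (15, 4)) = 27.4591
d((-12, -1), (-19, -8)) = 9.8995
d((2, 5), (15, 4)) = 13.0384
d((2, 5), (-19, -8)) = 24.6982
d((15, 4), (-19, -8)) = 36.0555

Closest pair: (-15, -6) and (-19, -8) with distance 4.4721

The closest pair is (-15, -6) and (-19, -8) with Euclidean distance 4.4721. For 5 points, brute-force pairwise comparison is shown above. For large n, the divide-and-conquer algorithm (sort by x, recurse on halves, check the dividing strip) achieves O(n log n).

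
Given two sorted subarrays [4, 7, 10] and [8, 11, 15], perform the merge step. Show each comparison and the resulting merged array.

Merging process:

Compare 4 vs 8: take 4 from left. Merged: [4]
Compare 7 vs 8: take 7 from left. Merged: [4, 7]
Compare 10 vs 8: take 8 from right. Merged: [4, 7, 8]
Compare 10 vs 11: take 10 from left. Merged: [4, 7, 8, 10]
Append remaining from right: [11, 15]. Merged: [4, 7, 8, 10, 11, 15]

Final merged array: [4, 7, 8, 10, 11, 15]
Total comparisons: 4

The merged array is [4, 7, 8, 10, 11, 15], requiring 4 comparisons. The merge step runs in O(n) time where n is the total number of elements.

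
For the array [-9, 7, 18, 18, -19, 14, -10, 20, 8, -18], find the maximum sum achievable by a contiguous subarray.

Using Kadane's algorithm on [-9, 7, 18, 18, -19, 14, -10, 20, 8, -18]:

Scanning through the array:
Position 1 (value 7): max_ending_here = 7, max_so_far = 7
Position 2 (value 18): max_ending_here = 25, max_so_far = 25
Position 3 (value 18): max_ending_here = 43, max_so_far = 43
Position 4 (value -19): max_ending_here = 24, max_so_far = 43
Position 5 (value 14): max_ending_here = 38, max_so_far = 43
Position 6 (value -10): max_ending_here = 28, max_so_far = 43
Position 7 (value 20): max_ending_here = 48, max_so_far = 48
Position 8 (value 8): max_ending_here = 56, max_so_far = 56
Position 9 (value -18): max_ending_here = 38, max_so_far = 56

Maximum subarray: [7, 18, 18, -19, 14, -10, 20, 8]
Maximum sum: 56

The maximum subarray is [7, 18, 18, -19, 14, -10, 20, 8] with sum 56. This subarray runs from index 1 to index 8.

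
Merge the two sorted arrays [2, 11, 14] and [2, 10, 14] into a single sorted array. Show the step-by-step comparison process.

Merging process:

Compare 2 vs 2: take 2 from left. Merged: [2]
Compare 11 vs 2: take 2 from right. Merged: [2, 2]
Compare 11 vs 10: take 10 from right. Merged: [2, 2, 10]
Compare 11 vs 14: take 11 from left. Merged: [2, 2, 10, 11]
Compare 14 vs 14: take 14 from left. Merged: [2, 2, 10, 11, 14]
Append remaining from right: [14]. Merged: [2, 2, 10, 11, 14, 14]

Final merged array: [2, 2, 10, 11, 14, 14]
Total comparisons: 5

The merged array is [2, 2, 10, 11, 14, 14], requiring 5 comparisons. The merge step runs in O(n) time where n is the total number of elements.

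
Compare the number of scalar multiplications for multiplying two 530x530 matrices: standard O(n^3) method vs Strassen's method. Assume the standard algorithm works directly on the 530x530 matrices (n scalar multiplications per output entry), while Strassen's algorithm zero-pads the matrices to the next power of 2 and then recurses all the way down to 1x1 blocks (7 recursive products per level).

Matrix multiplication for 530x530 matrices:

Strassen's algorithm requires power-of-2 dimensions. Pad 530x530 to 1024x1024 (next power of 2).

Standard algorithm: 530^3 = 148877000 multiplications
Strassen's algorithm: 7^(log2(1024)) = 7^10 = 282475249 multiplications
Difference: 148877000 - 282475249 = -133598249 (Strassen uses MORE here due to padding overhead — for small or just-over-power-of-2 n, padding can outweigh the per-level savings)

Standard: 148877000 multiplications (530^3). Strassen: 282475249 multiplications (7^10, after padding to 1024x1024). Strassen reduces 8 recursive multiplications to 7 at each level.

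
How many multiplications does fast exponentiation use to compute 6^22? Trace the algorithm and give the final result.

Computing 6^22 by squaring (build up from 6^1; each line after the first costs one multiplication):

6^1 = 6
6^2 = (6^1)^2 = 6^2 = 36
6^4 = (6^2)^2 = 36^2 = 1296
6^5 = 6 * 6^4 = 6 * 1296 = 7776
6^10 = (6^5)^2 = 7776^2 = 60466176
6^11 = 6 * 6^10 = 6 * 60466176 = 362797056
6^22 = (6^11)^2 = 362797056^2 = 131621703842267136

Result: 131621703842267136
Multiplications needed: 6 (6 lines after 6^1)

6^22 = 131621703842267136. Using exponentiation by squaring, this requires 6 multiplications. The key idea: if the exponent is even, square the half-power; if odd, multiply by the base once.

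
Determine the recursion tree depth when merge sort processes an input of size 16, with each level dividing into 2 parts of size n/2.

For divide and conquer with division factor 2:

Problem sizes at each level:
Level 0: 16
Level 1: 8
Level 2: 4
Level 3: 2
Level 4: 1

The root is level 0 and the size-1 base case is level 4 (the tree spans levels 0 through 4, i.e. 5 levels counting the root), so the depth is the number of divisions: log_2(16) = 4

The recursion tree depth is log_2(16) = 4. At each level, the problem size is divided by 2, so it takes 4 divisions to reduce to a base case of size 1. The algorithm makes 2 recursive calls at each level.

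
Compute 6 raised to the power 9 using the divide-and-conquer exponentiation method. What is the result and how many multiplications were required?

Computing 6^9 by squaring (build up from 6^1; each line after the first costs one multiplication):

6^1 = 6
6^2 = (6^1)^2 = 6^2 = 36
6^4 = (6^2)^2 = 36^2 = 1296
6^8 = (6^4)^2 = 1296^2 = 1679616
6^9 = 6 * 6^8 = 6 * 1679616 = 10077696

Result: 10077696
Multiplications needed: 4 (4 lines after 6^1)

6^9 = 10077696. Using exponentiation by squaring, this requires 4 multiplications. The key idea: if the exponent is even, square the half-power; if odd, multiply by the base once.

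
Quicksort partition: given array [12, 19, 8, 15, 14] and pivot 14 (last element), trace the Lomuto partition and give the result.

Lomuto partition with pivot = 14:

Initial array: [12, 19, 8, 15, 14]

arr[0]=12 <= 14: swap with position 0, array becomes [12, 19, 8, 15, 14]
arr[1]=19 > 14: no swap
arr[2]=8 <= 14: swap with position 1, array becomes [12, 8, 19, 15, 14]
arr[3]=15 > 14: no swap

Place pivot at position 2: [12, 8, 14, 15, 19]
Pivot position: 2

After partitioning with pivot 14, the array becomes [12, 8, 14, 15, 19]. The pivot is placed at index 2. All elements to the left of the pivot are <= 14, and all elements to the right are > 14.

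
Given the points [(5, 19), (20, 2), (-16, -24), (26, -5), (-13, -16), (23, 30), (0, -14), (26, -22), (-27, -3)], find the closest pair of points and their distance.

Computing all pairwise distances among 9 points:

d((5, 19), (20, 2)) = 22.6716
d((5, 19), (-16, -24)) = 47.8539
d((5, 19), (26, -5)) = 31.8904
d((5, 19), (-13, -16)) = 39.3573
d((5, 19), (23, 30)) = 21.095
d((5, 19), (0, -14)) = 33.3766
d((5, 19), (26, -22)) = 46.0652
d((5, 19), (-27, -3)) = 38.833
d((20, 2), (-16, -24)) = 44.4072
d((20, 2), (26, -5)) = 9.2195
d((20, 2), (-13, -16)) = 37.5899
d((20, 2), (23, 30)) = 28.1603
d((20, 2), (0, -14)) = 25.6125
d((20, 2), (26, -22)) = 24.7386
d((20, 2), (-27, -3)) = 47.2652
d((-16, -24), (26, -5)) = 46.0977
d((-16, -24), (-13, -16)) = 8.544 <-- minimum
d((-16, -24), (23, 30)) = 66.6108
d((-16, -24), (0, -14)) = 18.868
d((-16, -24), (26, -22)) = 42.0476
d((-16, -24), (-27, -3)) = 23.7065
d((26, -5), (-13, -16)) = 40.5216
d((26, -5), (23, 30)) = 35.1283
d((26, -5), (0, -14)) = 27.5136
d((26, -5), (26, -22)) = 17.0
d((26, -5), (-27, -3)) = 53.0377
d((-13, -16), (23, 30)) = 58.4123
d((-13, -16), (0, -14)) = 13.1529
d((-13, -16), (26, -22)) = 39.4588
d((-13, -16), (-27, -3)) = 19.105
d((23, 30), (0, -14)) = 49.6488
d((23, 30), (26, -22)) = 52.0865
d((23, 30), (-27, -3)) = 59.9083
d((0, -14), (26, -22)) = 27.2029
d((0, -14), (-27, -3)) = 29.1548
d((26, -22), (-27, -3)) = 56.3028

Closest pair: (-16, -24) and (-13, -16) with distance 8.544

The closest pair is (-16, -24) and (-13, -16) with Euclidean distance 8.544. For 9 points, brute-force pairwise comparison is shown above. For large n, the divide-and-conquer algorithm (sort by x, recurse on halves, check the dividing strip) achieves O(n log n).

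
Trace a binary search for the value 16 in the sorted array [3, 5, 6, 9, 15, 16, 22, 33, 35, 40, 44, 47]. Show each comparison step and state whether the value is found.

Binary search for 16 in [3, 5, 6, 9, 15, 16, 22, 33, 35, 40, 44, 47]:

lo=0, hi=11, mid=5, arr[mid]=16 -> Found target at index 5!

Binary search finds 16 at index 5 after 1 comparisons. The search repeatedly halves the search space by comparing with the middle element.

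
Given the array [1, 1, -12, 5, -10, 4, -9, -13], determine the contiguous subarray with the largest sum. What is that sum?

Using Kadane's algorithm on [1, 1, -12, 5, -10, 4, -9, -13]:

Scanning through the array:
Position 1 (value 1): max_ending_here = 2, max_so_far = 2
Position 2 (value -12): max_ending_here = -10, max_so_far = 2
Position 3 (value 5): max_ending_here = 5, max_so_far = 5
Position 4 (value -10): max_ending_here = -5, max_so_far = 5
Position 5 (value 4): max_ending_here = 4, max_so_far = 5
Position 6 (value -9): max_ending_here = -5, max_so_far = 5
Position 7 (value -13): max_ending_here = -13, max_so_far = 5

Maximum subarray: [5]
Maximum sum: 5

The maximum subarray is [5] with sum 5. This subarray runs from index 3 to index 3.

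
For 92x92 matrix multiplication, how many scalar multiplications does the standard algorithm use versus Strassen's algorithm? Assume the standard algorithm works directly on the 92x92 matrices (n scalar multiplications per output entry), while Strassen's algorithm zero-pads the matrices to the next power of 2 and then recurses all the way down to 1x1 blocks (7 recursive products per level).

Matrix multiplication for 92x92 matrices:

Strassen's algorithm requires power-of-2 dimensions. Pad 92x92 to 128x128 (next power of 2).

Standard algorithm: 92^3 = 778688 multiplications
Strassen's algorithm: 7^(log2(128)) = 7^7 = 823543 multiplications
Difference: 778688 - 823543 = -44855 (Strassen uses MORE here due to padding overhead — for small or just-over-power-of-2 n, padding can outweigh the per-level savings)

Standard: 778688 multiplications (92^3). Strassen: 823543 multiplications (7^7, after padding to 128x128). Strassen reduces 8 recursive multiplications to 7 at each level.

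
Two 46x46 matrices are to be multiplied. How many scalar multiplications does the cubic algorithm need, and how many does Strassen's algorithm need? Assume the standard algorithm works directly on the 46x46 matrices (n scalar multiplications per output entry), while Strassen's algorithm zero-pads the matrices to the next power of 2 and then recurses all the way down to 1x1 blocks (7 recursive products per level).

Matrix multiplication for 46x46 matrices:

Strassen's algorithm requires power-of-2 dimensions. Pad 46x46 to 64x64 (next power of 2).

Standard algorithm: 46^3 = 97336 multiplications
Strassen's algorithm: 7^(log2(64)) = 7^6 = 117649 multiplications
Difference: 97336 - 117649 = -20313 (Strassen uses MORE here due to padding overhead — for small or just-over-power-of-2 n, padding can outweigh the per-level savings)

Standard: 97336 multiplications (46^3). Strassen: 117649 multiplications (7^6, after padding to 64x64). Strassen reduces 8 recursive multiplications to 7 at each level.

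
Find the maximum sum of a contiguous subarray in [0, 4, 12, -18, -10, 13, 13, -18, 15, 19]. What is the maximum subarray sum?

Using Kadane's algorithm on [0, 4, 12, -18, -10, 13, 13, -18, 15, 19]:

Scanning through the array:
Position 1 (value 4): max_ending_here = 4, max_so_far = 4
Position 2 (value 12): max_ending_here = 16, max_so_far = 16
Position 3 (value -18): max_ending_here = -2, max_so_far = 16
Position 4 (value -10): max_ending_here = -10, max_so_far = 16
Position 5 (value 13): max_ending_here = 13, max_so_far = 16
Position 6 (value 13): max_ending_here = 26, max_so_far = 26
Position 7 (value -18): max_ending_here = 8, max_so_far = 26
Position 8 (value 15): max_ending_here = 23, max_so_far = 26
Position 9 (value 19): max_ending_here = 42, max_so_far = 42

Maximum subarray: [13, 13, -18, 15, 19]
Maximum sum: 42

The maximum subarray is [13, 13, -18, 15, 19] with sum 42. This subarray runs from index 5 to index 9.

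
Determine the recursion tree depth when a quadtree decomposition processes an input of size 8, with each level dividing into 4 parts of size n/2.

For divide and conquer with division factor 2:

Problem sizes at each level:
Level 0: 8
Level 1: 4
Level 2: 2
Level 3: 1

The root is level 0 and the size-1 base case is level 3 (the tree spans levels 0 through 3, i.e. 4 levels counting the root), so the depth is the number of divisions: log_2(8) = 3

The recursion tree depth is log_2(8) = 3. At each level, the problem size is divided by 2, so it takes 3 divisions to reduce to a base case of size 1. The algorithm makes 4 recursive calls at each level.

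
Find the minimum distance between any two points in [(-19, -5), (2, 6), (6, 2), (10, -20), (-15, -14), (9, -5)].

Computing all pairwise distances among 6 points:

d((-19, -5), (2, 6)) = 23.7065
d((-19, -5), (6, 2)) = 25.9615
d((-19, -5), (10, -20)) = 32.6497
d((-19, -5), (-15, -14)) = 9.8489
d((-19, -5), (9, -5)) = 28.0
d((2, 6), (6, 2)) = 5.6569 <-- minimum
d((2, 6), (10, -20)) = 27.2029
d((2, 6), (-15, -14)) = 26.2488
d((2, 6), (9, -5)) = 13.0384
d((6, 2), (10, -20)) = 22.3607
d((6, 2), (-15, -14)) = 26.4008
d((6, 2), (9, -5)) = 7.6158
d((10, -20), (-15, -14)) = 25.7099
d((10, -20), (9, -5)) = 15.0333
d((-15, -14), (9, -5)) = 25.632

Closest pair: (2, 6) and (6, 2) with distance 5.6569

The closest pair is (2, 6) and (6, 2) with Euclidean distance 5.6569. For 6 points, brute-force pairwise comparison is shown above. For large n, the divide-and-conquer algorithm (sort by x, recurse on halves, check the dividing strip) achieves O(n log n).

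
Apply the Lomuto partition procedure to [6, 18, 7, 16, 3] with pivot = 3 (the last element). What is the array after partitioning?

Lomuto partition with pivot = 3:

Initial array: [6, 18, 7, 16, 3]

arr[0]=6 > 3: no swap
arr[1]=18 > 3: no swap
arr[2]=7 > 3: no swap
arr[3]=16 > 3: no swap

Place pivot at position 0: [3, 18, 7, 16, 6]
Pivot position: 0

After partitioning with pivot 3, the array becomes [3, 18, 7, 16, 6]. The pivot is placed at index 0. All elements to the left of the pivot are <= 3, and all elements to the right are > 3.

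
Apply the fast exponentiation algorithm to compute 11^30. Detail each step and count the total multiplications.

Computing 11^30 by squaring (build up from 11^1; each line after the first costs one multiplication):

11^1 = 11
11^2 = (11^1)^2 = 11^2 = 121
11^3 = 11 * 11^2 = 11 * 121 = 1331
11^6 = (11^3)^2 = 1331^2 = 1771561
11^7 = 11 * 11^6 = 11 * 1771561 = 19487171
11^14 = (11^7)^2 = 19487171^2 = 379749833583241
11^15 = 11 * 11^14 = 11 * 379749833583241 = 4177248169415651
11^30 = (11^15)^2 = 4177248169415651^2 = 17449402268886407318558803753801

Result: 17449402268886407318558803753801
Multiplications needed: 7 (7 lines after 11^1)

11^30 = 17449402268886407318558803753801. Using exponentiation by squaring, this requires 7 multiplications. The key idea: if the exponent is even, square the half-power; if odd, multiply by the base once.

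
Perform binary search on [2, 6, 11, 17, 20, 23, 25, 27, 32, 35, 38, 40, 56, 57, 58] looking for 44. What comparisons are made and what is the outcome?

Binary search for 44 in [2, 6, 11, 17, 20, 23, 25, 27, 32, 35, 38, 40, 56, 57, 58]:

lo=0, hi=14, mid=7, arr[mid]=27 -> 27 < 44, search right half
lo=8, hi=14, mid=11, arr[mid]=40 -> 40 < 44, search right half
lo=12, hi=14, mid=13, arr[mid]=57 -> 57 > 44, search left half
lo=12, hi=12, mid=12, arr[mid]=56 -> 56 > 44, search left half
lo=12 > hi=11, target 44 not found

Binary search determines that 44 is not in the array after 4 comparisons. The search space was exhausted without finding the target.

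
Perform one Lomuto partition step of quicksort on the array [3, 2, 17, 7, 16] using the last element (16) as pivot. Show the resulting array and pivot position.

Lomuto partition with pivot = 16:

Initial array: [3, 2, 17, 7, 16]

arr[0]=3 <= 16: swap with position 0, array becomes [3, 2, 17, 7, 16]
arr[1]=2 <= 16: swap with position 1, array becomes [3, 2, 17, 7, 16]
arr[2]=17 > 16: no swap
arr[3]=7 <= 16: swap with position 2, array becomes [3, 2, 7, 17, 16]

Place pivot at position 3: [3, 2, 7, 16, 17]
Pivot position: 3

After partitioning with pivot 16, the array becomes [3, 2, 7, 16, 17]. The pivot is placed at index 3. All elements to the left of the pivot are <= 16, and all elements to the right are > 16.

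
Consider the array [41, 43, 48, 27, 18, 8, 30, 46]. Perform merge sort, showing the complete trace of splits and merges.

Merge sort trace:

Split: [41, 43, 48, 27, 18, 8, 30, 46] -> [41, 43, 48, 27] and [18, 8, 30, 46]
  Split: [41, 43, 48, 27] -> [41, 43] and [48, 27]
    Split: [41, 43] -> [41] and [43]
    Merge: [41] + [43] -> [41, 43]
    Split: [48, 27] -> [48] and [27]
    Merge: [48] + [27] -> [27, 48]
  Merge: [41, 43] + [27, 48] -> [27, 41, 43, 48]
  Split: [18, 8, 30, 46] -> [18, 8] and [30, 46]
    Split: [18, 8] -> [18] and [8]
    Merge: [18] + [8] -> [8, 18]
    Split: [30, 46] -> [30] and [46]
    Merge: [30] + [46] -> [30, 46]
  Merge: [8, 18] + [30, 46] -> [8, 18, 30, 46]
Merge: [27, 41, 43, 48] + [8, 18, 30, 46] -> [8, 18, 27, 30, 41, 43, 46, 48]

Final sorted array: [8, 18, 27, 30, 41, 43, 46, 48]

The merge sort proceeds by recursively splitting the array and merging sorted halves.
After all merges, the sorted array is [8, 18, 27, 30, 41, 43, 46, 48].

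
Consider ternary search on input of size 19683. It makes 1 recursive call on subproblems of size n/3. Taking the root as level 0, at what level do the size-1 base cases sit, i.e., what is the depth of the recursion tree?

For divide and conquer with division factor 3:

Problem sizes at each level:
Level 0: 19683
Level 1: 6561
Level 2: 2187
Level 3: 729
Level 4: 243
Level 5: 81
Level 6: 27
Level 7: 9
Level 8: 3
Level 9: 1

The root is level 0 and the size-1 base case is level 9 (the tree spans levels 0 through 9, i.e. 10 levels counting the root), so the depth is the number of divisions: log_3(19683) = 9

The recursion tree depth is log_3(19683) = 9. At each level, the problem size is divided by 3, so it takes 9 divisions to reduce to a base case of size 1. The algorithm makes 1 recursive call at each level.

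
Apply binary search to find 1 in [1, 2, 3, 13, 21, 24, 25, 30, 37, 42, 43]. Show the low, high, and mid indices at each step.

Binary search for 1 in [1, 2, 3, 13, 21, 24, 25, 30, 37, 42, 43]:

lo=0, hi=10, mid=5, arr[mid]=24 -> 24 > 1, search left half
lo=0, hi=4, mid=2, arr[mid]=3 -> 3 > 1, search left half
lo=0, hi=1, mid=0, arr[mid]=1 -> Found target at index 0!

Binary search finds 1 at index 0 after 3 comparisons. The search repeatedly halves the search space by comparing with the middle element.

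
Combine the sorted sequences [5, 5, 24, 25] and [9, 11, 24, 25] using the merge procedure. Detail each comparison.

Merging process:

Compare 5 vs 9: take 5 from left. Merged: [5]
Compare 5 vs 9: take 5 from left. Merged: [5, 5]
Compare 24 vs 9: take 9 from right. Merged: [5, 5, 9]
Compare 24 vs 11: take 11 from right. Merged: [5, 5, 9, 11]
Compare 24 vs 24: take 24 from left. Merged: [5, 5, 9, 11, 24]
Compare 25 vs 24: take 24 from right. Merged: [5, 5, 9, 11, 24, 24]
Compare 25 vs 25: take 25 from left. Merged: [5, 5, 9, 11, 24, 24, 25]
Append remaining from right: [25]. Merged: [5, 5, 9, 11, 24, 24, 25, 25]

Final merged array: [5, 5, 9, 11, 24, 24, 25, 25]
Total comparisons: 7

The merged array is [5, 5, 9, 11, 24, 24, 25, 25], requiring 7 comparisons. The merge step runs in O(n) time where n is the total number of elements.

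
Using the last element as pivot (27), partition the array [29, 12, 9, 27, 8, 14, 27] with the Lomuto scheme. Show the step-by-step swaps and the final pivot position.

Lomuto partition with pivot = 27:

Initial array: [29, 12, 9, 27, 8, 14, 27]

arr[0]=29 > 27: no swap
arr[1]=12 <= 27: swap with position 0, array becomes [12, 29, 9, 27, 8, 14, 27]
arr[2]=9 <= 27: swap with position 1, array becomes [12, 9, 29, 27, 8, 14, 27]
arr[3]=27 <= 27: swap with position 2, array becomes [12, 9, 27, 29, 8, 14, 27]
arr[4]=8 <= 27: swap with position 3, array becomes [12, 9, 27, 8, 29, 14, 27]
arr[5]=14 <= 27: swap with position 4, array becomes [12, 9, 27, 8, 14, 29, 27]

Place pivot at position 5: [12, 9, 27, 8, 14, 27, 29]
Pivot position: 5

After partitioning with pivot 27, the array becomes [12, 9, 27, 8, 14, 27, 29]. The pivot is placed at index 5. All elements to the left of the pivot are <= 27, and all elements to the right are > 27.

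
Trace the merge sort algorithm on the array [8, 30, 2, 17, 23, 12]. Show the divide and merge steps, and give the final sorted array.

Merge sort trace:

Split: [8, 30, 2, 17, 23, 12] -> [8, 30, 2] and [17, 23, 12]
  Split: [8, 30, 2] -> [8] and [30, 2]
    Split: [30, 2] -> [30] and [2]
    Merge: [30] + [2] -> [2, 30]
  Merge: [8] + [2, 30] -> [2, 8, 30]
  Split: [17, 23, 12] -> [17] and [23, 12]
    Split: [23, 12] -> [23] and [12]
    Merge: [23] + [12] -> [12, 23]
  Merge: [17] + [12, 23] -> [12, 17, 23]
Merge: [2, 8, 30] + [12, 17, 23] -> [2, 8, 12, 17, 23, 30]

Final sorted array: [2, 8, 12, 17, 23, 30]

The merge sort proceeds by recursively splitting the array and merging sorted halves.
After all merges, the sorted array is [2, 8, 12, 17, 23, 30].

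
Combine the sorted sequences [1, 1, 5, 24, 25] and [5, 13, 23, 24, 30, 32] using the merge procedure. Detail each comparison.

Merging process:

Compare 1 vs 5: take 1 from left. Merged: [1]
Compare 1 vs 5: take 1 from left. Merged: [1, 1]
Compare 5 vs 5: take 5 from left. Merged: [1, 1, 5]
Compare 24 vs 5: take 5 from right. Merged: [1, 1, 5, 5]
Compare 24 vs 13: take 13 from right. Merged: [1, 1, 5, 5, 13]
Compare 24 vs 23: take 23 from right. Merged: [1, 1, 5, 5, 13, 23]
Compare 24 vs 24: take 24 from left. Merged: [1, 1, 5, 5, 13, 23, 24]
Compare 25 vs 24: take 24 from right. Merged: [1, 1, 5, 5, 13, 23, 24, 24]
Compare 25 vs 30: take 25 from left. Merged: [1, 1, 5, 5, 13, 23, 24, 24, 25]
Append remaining from right: [30, 32]. Merged: [1, 1, 5, 5, 13, 23, 24, 24, 25, 30, 32]

Final merged array: [1, 1, 5, 5, 13, 23, 24, 24, 25, 30, 32]
Total comparisons: 9

The merged array is [1, 1, 5, 5, 13, 23, 24, 24, 25, 30, 32], requiring 9 comparisons. The merge step runs in O(n) time where n is the total number of elements.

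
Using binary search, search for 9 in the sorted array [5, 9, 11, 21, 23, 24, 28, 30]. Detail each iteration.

Binary search for 9 in [5, 9, 11, 21, 23, 24, 28, 30]:

lo=0, hi=7, mid=3, arr[mid]=21 -> 21 > 9, search left half
lo=0, hi=2, mid=1, arr[mid]=9 -> Found target at index 1!

Binary search finds 9 at index 1 after 2 comparisons. The search repeatedly halves the search space by comparing with the middle element.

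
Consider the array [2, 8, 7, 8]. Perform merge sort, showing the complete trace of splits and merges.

Merge sort trace:

Split: [2, 8, 7, 8] -> [2, 8] and [7, 8]
  Split: [2, 8] -> [2] and [8]
  Merge: [2] + [8] -> [2, 8]
  Split: [7, 8] -> [7] and [8]
  Merge: [7] + [8] -> [7, 8]
Merge: [2, 8] + [7, 8] -> [2, 7, 8, 8]

Final sorted array: [2, 7, 8, 8]

The merge sort proceeds by recursively splitting the array and merging sorted halves.
After all merges, the sorted array is [2, 7, 8, 8].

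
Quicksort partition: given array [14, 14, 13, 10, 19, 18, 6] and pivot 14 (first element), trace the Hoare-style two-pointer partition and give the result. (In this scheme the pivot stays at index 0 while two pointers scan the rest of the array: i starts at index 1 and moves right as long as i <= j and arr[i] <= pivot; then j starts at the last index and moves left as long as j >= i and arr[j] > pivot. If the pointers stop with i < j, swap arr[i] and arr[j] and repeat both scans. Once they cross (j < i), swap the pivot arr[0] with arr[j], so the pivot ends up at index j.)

Hoare-style two-pointer partition with pivot = 14:

Initial array: [14, 14, 13, 10, 19, 18, 6]

Pointers start at i = 1, j = 6.
i stops at index 4 (arr[4]=19 > 14), j stops at index 6 (arr[6]=6 <= 14): swap arr[4] and arr[6], array becomes [14, 14, 13, 10, 6, 18, 19]
i ends at 5, j ends at 4: the pointers have crossed (j < i), so scanning stops.

Swap pivot arr[0] with arr[4] to place pivot at position 4: [6, 14, 13, 10, 14, 18, 19]
Pivot position: 4

After partitioning with pivot 14, the array becomes [6, 14, 13, 10, 14, 18, 19]. The pivot is placed at index 4. All elements to the left of the pivot are <= 14, and all elements to the right are > 14.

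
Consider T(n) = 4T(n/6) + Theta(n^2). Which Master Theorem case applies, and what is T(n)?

Master Theorem for T(n) = 4T(n/6) + O(n^2):

a = 4, b = 6, c = 2
log_b(a) = log_6(4) = 0.7737

Case 3: c = 2 > log_6(4) = 0.7737
T(n) = O(n^2) = O(n^2)

For T(n) = 4T(n/6) + O(n^2): log_6(4) = 0.7737. This is Case 3 of the Master Theorem (c > log_b(a), work dominated by root), giving O(n^2).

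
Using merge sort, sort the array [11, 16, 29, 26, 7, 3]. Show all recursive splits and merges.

Merge sort trace:

Split: [11, 16, 29, 26, 7, 3] -> [11, 16, 29] and [26, 7, 3]
  Split: [11, 16, 29] -> [11] and [16, 29]
    Split: [16, 29] -> [16] and [29]
    Merge: [16] + [29] -> [16, 29]
  Merge: [11] + [16, 29] -> [11, 16, 29]
  Split: [26, 7, 3] -> [26] and [7, 3]
    Split: [7, 3] -> [7] and [3]
    Merge: [7] + [3] -> [3, 7]
  Merge: [26] + [3, 7] -> [3, 7, 26]
Merge: [11, 16, 29] + [3, 7, 26] -> [3, 7, 11, 16, 26, 29]

Final sorted array: [3, 7, 11, 16, 26, 29]

The merge sort proceeds by recursively splitting the array and merging sorted halves.
After all merges, the sorted array is [3, 7, 11, 16, 26, 29].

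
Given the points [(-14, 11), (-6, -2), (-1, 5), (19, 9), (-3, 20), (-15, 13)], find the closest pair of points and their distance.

Computing all pairwise distances among 6 points:

d((-14, 11), (-6, -2)) = 15.2643
d((-14, 11), (-1, 5)) = 14.3178
d((-14, 11), (19, 9)) = 33.0606
d((-14, 11), (-3, 20)) = 14.2127
d((-14, 11), (-15, 13)) = 2.2361 <-- minimum
d((-6, -2), (-1, 5)) = 8.6023
d((-6, -2), (19, 9)) = 27.313
d((-6, -2), (-3, 20)) = 22.2036
d((-6, -2), (-15, 13)) = 17.4929
d((-1, 5), (19, 9)) = 20.3961
d((-1, 5), (-3, 20)) = 15.1327
d((-1, 5), (-15, 13)) = 16.1245
d((19, 9), (-3, 20)) = 24.5967
d((19, 9), (-15, 13)) = 34.2345
d((-3, 20), (-15, 13)) = 13.8924

Closest pair: (-14, 11) and (-15, 13) with distance 2.2361

The closest pair is (-14, 11) and (-15, 13) with Euclidean distance 2.2361. For 6 points, brute-force pairwise comparison is shown above. For large n, the divide-and-conquer algorithm (sort by x, recurse on halves, check the dividing strip) achieves O(n log n).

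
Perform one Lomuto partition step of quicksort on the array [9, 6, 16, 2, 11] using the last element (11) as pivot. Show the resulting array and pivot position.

Lomuto partition with pivot = 11:

Initial array: [9, 6, 16, 2, 11]

arr[0]=9 <= 11: swap with position 0, array becomes [9, 6, 16, 2, 11]
arr[1]=6 <= 11: swap with position 1, array becomes [9, 6, 16, 2, 11]
arr[2]=16 > 11: no swap
arr[3]=2 <= 11: swap with position 2, array becomes [9, 6, 2, 16, 11]

Place pivot at position 3: [9, 6, 2, 11, 16]
Pivot position: 3

After partitioning with pivot 11, the array becomes [9, 6, 2, 11, 16]. The pivot is placed at index 3. All elements to the left of the pivot are <= 11, and all elements to the right are > 11.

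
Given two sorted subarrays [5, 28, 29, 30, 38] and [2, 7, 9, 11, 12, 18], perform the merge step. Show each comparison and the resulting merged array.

Merging process:

Compare 5 vs 2: take 2 from right. Merged: [2]
Compare 5 vs 7: take 5 from left. Merged: [2, 5]
Compare 28 vs 7: take 7 from right. Merged: [2, 5, 7]
Compare 28 vs 9: take 9 from right. Merged: [2, 5, 7, 9]
Compare 28 vs 11: take 11 from right. Merged: [2, 5, 7, 9, 11]
Compare 28 vs 12: take 12 from right. Merged: [2, 5, 7, 9, 11, 12]
Compare 28 vs 18: take 18 from right. Merged: [2, 5, 7, 9, 11, 12, 18]
Append remaining from left: [28, 29, 30, 38]. Merged: [2, 5, 7, 9, 11, 12, 18, 28, 29, 30, 38]

Final merged array: [2, 5, 7, 9, 11, 12, 18, 28, 29, 30, 38]
Total comparisons: 7

The merged array is [2, 5, 7, 9, 11, 12, 18, 28, 29, 30, 38], requiring 7 comparisons. The merge step runs in O(n) time where n is the total number of elements.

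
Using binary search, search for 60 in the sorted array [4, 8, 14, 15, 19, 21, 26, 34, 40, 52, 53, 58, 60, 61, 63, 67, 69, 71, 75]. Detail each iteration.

Binary search for 60 in [4, 8, 14, 15, 19, 21, 26, 34, 40, 52, 53, 58, 60, 61, 63, 67, 69, 71, 75]:

lo=0, hi=18, mid=9, arr[mid]=52 -> 52 < 60, search right half
lo=10, hi=18, mid=14, arr[mid]=63 -> 63 > 60, search left half
lo=10, hi=13, mid=11, arr[mid]=58 -> 58 < 60, search right half
lo=12, hi=13, mid=12, arr[mid]=60 -> Found target at index 12!

Binary search finds 60 at index 12 after 4 comparisons. The search repeatedly halves the search space by comparing with the middle element.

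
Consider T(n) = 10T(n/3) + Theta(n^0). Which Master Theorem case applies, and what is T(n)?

Master Theorem for T(n) = 10T(n/3) + O(n^0):

a = 10, b = 3, c = 0
log_b(a) = log_3(10) = 2.0959

Case 1: c = 0 < log_3(10) = 2.0959
T(n) = O(n^(log_3 10))

For T(n) = 10T(n/3) + O(n^0): log_3(10) = 2.0959. This is Case 1 of the Master Theorem (c < log_b(a), work dominated by leaves), giving O(n^(log_3 10)).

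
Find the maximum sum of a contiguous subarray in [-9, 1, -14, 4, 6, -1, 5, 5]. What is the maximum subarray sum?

Using Kadane's algorithm on [-9, 1, -14, 4, 6, -1, 5, 5]:

Scanning through the array:
Position 1 (value 1): max_ending_here = 1, max_so_far = 1
Position 2 (value -14): max_ending_here = -13, max_so_far = 1
Position 3 (value 4): max_ending_here = 4, max_so_far = 4
Position 4 (value 6): max_ending_here = 10, max_so_far = 10
Position 5 (value -1): max_ending_here = 9, max_so_far = 10
Position 6 (value 5): max_ending_here = 14, max_so_far = 14
Position 7 (value 5): max_ending_here = 19, max_so_far = 19

Maximum subarray: [4, 6, -1, 5, 5]
Maximum sum: 19

The maximum subarray is [4, 6, -1, 5, 5] with sum 19. This subarray runs from index 3 to index 7.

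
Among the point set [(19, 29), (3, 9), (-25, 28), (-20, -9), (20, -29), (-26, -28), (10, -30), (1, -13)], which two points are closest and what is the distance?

Computing all pairwise distances among 8 points:

d((19, 29), (3, 9)) = 25.6125
d((19, 29), (-25, 28)) = 44.0114
d((19, 29), (-20, -9)) = 54.4518
d((19, 29), (20, -29)) = 58.0086
d((19, 29), (-26, -28)) = 72.6223
d((19, 29), (10, -30)) = 59.6825
d((19, 29), (1, -13)) = 45.6946
d((3, 9), (-25, 28)) = 33.8378
d((3, 9), (-20, -9)) = 29.2062
d((3, 9), (20, -29)) = 41.6293
d((3, 9), (-26, -28)) = 47.0106
d((3, 9), (10, -30)) = 39.6232
d((3, 9), (1, -13)) = 22.0907
d((-25, 28), (-20, -9)) = 37.3363
d((-25, 28), (20, -29)) = 72.6223
d((-25, 28), (-26, -28)) = 56.0089
d((-25, 28), (10, -30)) = 67.7422
d((-25, 28), (1, -13)) = 48.5489
d((-20, -9), (20, -29)) = 44.7214
d((-20, -9), (-26, -28)) = 19.9249
d((-20, -9), (10, -30)) = 36.6197
d((-20, -9), (1, -13)) = 21.3776
d((20, -29), (-26, -28)) = 46.0109
d((20, -29), (10, -30)) = 10.0499 <-- minimum
d((20, -29), (1, -13)) = 24.8395
d((-26, -28), (10, -30)) = 36.0555
d((-26, -28), (1, -13)) = 30.8869
d((10, -30), (1, -13)) = 19.2354

Closest pair: (20, -29) and (10, -30) with distance 10.0499

The closest pair is (20, -29) and (10, -30) with Euclidean distance 10.0499. For 8 points, brute-force pairwise comparison is shown above. For large n, the divide-and-conquer algorithm (sort by x, recurse on halves, check the dividing strip) achieves O(n log n).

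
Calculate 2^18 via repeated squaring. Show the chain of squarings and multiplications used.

Computing 2^18 by squaring (build up from 2^1; each line after the first costs one multiplication):

2^1 = 2
2^2 = (2^1)^2 = 2^2 = 4
2^4 = (2^2)^2 = 4^2 = 16
2^8 = (2^4)^2 = 16^2 = 256
2^9 = 2 * 2^8 = 2 * 256 = 512
2^18 = (2^9)^2 = 512^2 = 262144

Result: 262144
Multiplications needed: 5 (5 lines after 2^1)

2^18 = 262144. Using exponentiation by squaring, this requires 5 multiplications. The key idea: if the exponent is even, square the half-power; if odd, multiply by the base once.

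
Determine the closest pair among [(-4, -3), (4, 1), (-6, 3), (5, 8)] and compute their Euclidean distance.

Computing all pairwise distances among 4 points:

d((-4, -3), (4, 1)) = 8.9443
d((-4, -3), (-6, 3)) = 6.3246 <-- minimum
d((-4, -3), (5, 8)) = 14.2127
d((4, 1), (-6, 3)) = 10.198
d((4, 1), (5, 8)) = 7.0711
d((-6, 3), (5, 8)) = 12.083

Closest pair: (-4, -3) and (-6, 3) with distance 6.3246

The closest pair is (-4, -3) and (-6, 3) with Euclidean distance 6.3246. For 4 points, brute-force pairwise comparison is shown above. For large n, the divide-and-conquer algorithm (sort by x, recurse on halves, check the dividing strip) achieves O(n log n).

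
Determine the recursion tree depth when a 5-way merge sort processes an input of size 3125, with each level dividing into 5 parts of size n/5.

For divide and conquer with division factor 5:

Problem sizes at each level:
Level 0: 3125
Level 1: 625
Level 2: 125
Level 3: 25
Level 4: 5
Level 5: 1

The root is level 0 and the size-1 base case is level 5 (the tree spans levels 0 through 5, i.e. 6 levels counting the root), so the depth is the number of divisions: log_5(3125) = 5

The recursion tree depth is log_5(3125) = 5. At each level, the problem size is divided by 5, so it takes 5 divisions to reduce to a base case of size 1. The algorithm makes 5 recursive calls at each level.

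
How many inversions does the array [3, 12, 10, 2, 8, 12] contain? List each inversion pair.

Finding inversions in [3, 12, 10, 2, 8, 12]:

(0, 3): arr[0]=3 > arr[3]=2
(1, 2): arr[1]=12 > arr[2]=10
(1, 3): arr[1]=12 > arr[3]=2
(1, 4): arr[1]=12 > arr[4]=8
(2, 3): arr[2]=10 > arr[3]=2
(2, 4): arr[2]=10 > arr[4]=8

Total inversions: 6

The array has 6 inversion(s): (0,3), (1,2), (1,3), (1,4), (2,3), (2,4). Each pair (i,j) satisfies i < j and arr[i] > arr[j].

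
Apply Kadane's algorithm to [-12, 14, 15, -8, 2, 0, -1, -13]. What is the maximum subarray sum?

Using Kadane's algorithm on [-12, 14, 15, -8, 2, 0, -1, -13]:

Scanning through the array:
Position 1 (value 14): max_ending_here = 14, max_so_far = 14
Position 2 (value 15): max_ending_here = 29, max_so_far = 29
Position 3 (value -8): max_ending_here = 21, max_so_far = 29
Position 4 (value 2): max_ending_here = 23, max_so_far = 29
Position 5 (value 0): max_ending_here = 23, max_so_far = 29
Position 6 (value -1): max_ending_here = 22, max_so_far = 29
Position 7 (value -13): max_ending_here = 9, max_so_far = 29

Maximum subarray: [14, 15]
Maximum sum: 29

The maximum subarray is [14, 15] with sum 29. This subarray runs from index 1 to index 2.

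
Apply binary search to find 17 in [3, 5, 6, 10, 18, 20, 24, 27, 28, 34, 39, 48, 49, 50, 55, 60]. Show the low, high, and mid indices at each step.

Binary search for 17 in [3, 5, 6, 10, 18, 20, 24, 27, 28, 34, 39, 48, 49, 50, 55, 60]:

lo=0, hi=15, mid=7, arr[mid]=27 -> 27 > 17, search left half
lo=0, hi=6, mid=3, arr[mid]=10 -> 10 < 17, search right half
lo=4, hi=6, mid=5, arr[mid]=20 -> 20 > 17, search left half
lo=4, hi=4, mid=4, arr[mid]=18 -> 18 > 17, search left half
lo=4 > hi=3, target 17 not found

Binary search determines that 17 is not in the array after 4 comparisons. The search space was exhausted without finding the target.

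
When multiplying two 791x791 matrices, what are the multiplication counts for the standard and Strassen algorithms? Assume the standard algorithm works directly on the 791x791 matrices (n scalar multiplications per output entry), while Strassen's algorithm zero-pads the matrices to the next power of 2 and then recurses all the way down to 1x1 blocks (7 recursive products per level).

Matrix multiplication for 791x791 matrices:

Strassen's algorithm requires power-of-2 dimensions. Pad 791x791 to 1024x1024 (next power of 2).

Standard algorithm: 791^3 = 494913671 multiplications
Strassen's algorithm: 7^(log2(1024)) = 7^10 = 282475249 multiplications
Savings: 494913671 - 282475249 = 212438422 multiplications

Standard: 494913671 multiplications (791^3). Strassen: 282475249 multiplications (7^10, after padding to 1024x1024). Strassen reduces 8 recursive multiplications to 7 at each level.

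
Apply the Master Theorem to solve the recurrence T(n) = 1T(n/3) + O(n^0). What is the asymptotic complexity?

Master Theorem for T(n) = 1T(n/3) + O(n^0):

a = 1, b = 3, c = 0
log_b(a) = log_3(1) = 0.0000

Case 2: c = 0 = log_3(1) = 0.0000
T(n) = O(n^0 log n) = O(log n)

For T(n) = 1T(n/3) + O(n^0): log_3(1) = 0.0000. This is Case 2 of the Master Theorem (c = log_b(a), equal work at all levels), giving O(log n).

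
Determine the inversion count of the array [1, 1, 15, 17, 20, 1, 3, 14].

Finding inversions in [1, 1, 15, 17, 20, 1, 3, 14]:

(2, 5): arr[2]=15 > arr[5]=1
(2, 6): arr[2]=15 > arr[6]=3
(2, 7): arr[2]=15 > arr[7]=14
(3, 5): arr[3]=17 > arr[5]=1
(3, 6): arr[3]=17 > arr[6]=3
(3, 7): arr[3]=17 > arr[7]=14
(4, 5): arr[4]=20 > arr[5]=1
(4, 6): arr[4]=20 > arr[6]=3
(4, 7): arr[4]=20 > arr[7]=14

Total inversions: 9

The array has 9 inversion(s): (2,5), (2,6), (2,7), (3,5), (3,6), (3,7), (4,5), (4,6), (4,7). Each pair (i,j) satisfies i < j and arr[i] > arr[j].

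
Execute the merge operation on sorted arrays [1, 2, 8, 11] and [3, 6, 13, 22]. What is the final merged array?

Merging process:

Compare 1 vs 3: take 1 from left. Merged: [1]
Compare 2 vs 3: take 2 from left. Merged: [1, 2]
Compare 8 vs 3: take 3 from right. Merged: [1, 2, 3]
Compare 8 vs 6: take 6 from right. Merged: [1, 2, 3, 6]
Compare 8 vs 13: take 8 from left. Merged: [1, 2, 3, 6, 8]
Compare 11 vs 13: take 11 from left. Merged: [1, 2, 3, 6, 8, 11]
Append remaining from right: [13, 22]. Merged: [1, 2, 3, 6, 8, 11, 13, 22]

Final merged array: [1, 2, 3, 6, 8, 11, 13, 22]
Total comparisons: 6

The merged array is [1, 2, 3, 6, 8, 11, 13, 22], requiring 6 comparisons. The merge step runs in O(n) time where n is the total number of elements.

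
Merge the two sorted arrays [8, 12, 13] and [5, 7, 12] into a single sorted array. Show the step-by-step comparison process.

Merging process:

Compare 8 vs 5: take 5 from right. Merged: [5]
Compare 8 vs 7: take 7 from right. Merged: [5, 7]
Compare 8 vs 12: take 8 from left. Merged: [5, 7, 8]
Compare 12 vs 12: take 12 from left. Merged: [5, 7, 8, 12]
Compare 13 vs 12: take 12 from right. Merged: [5, 7, 8, 12, 12]
Append remaining from left: [13]. Merged: [5, 7, 8, 12, 12, 13]

Final merged array: [5, 7, 8, 12, 12, 13]
Total comparisons: 5

The merged array is [5, 7, 8, 12, 12, 13], requiring 5 comparisons. The merge step runs in O(n) time where n is the total number of elements.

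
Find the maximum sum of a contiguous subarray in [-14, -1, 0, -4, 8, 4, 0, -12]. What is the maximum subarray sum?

Using Kadane's algorithm on [-14, -1, 0, -4, 8, 4, 0, -12]:

Scanning through the array:
Position 1 (value -1): max_ending_here = -1, max_so_far = -1
Position 2 (value 0): max_ending_here = 0, max_so_far = 0
Position 3 (value -4): max_ending_here = -4, max_so_far = 0
Position 4 (value 8): max_ending_here = 8, max_so_far = 8
Position 5 (value 4): max_ending_here = 12, max_so_far = 12
Position 6 (value 0): max_ending_here = 12, max_so_far = 12
Position 7 (value -12): max_ending_here = 0, max_so_far = 12

Maximum subarray: [8, 4]
Maximum sum: 12

The maximum subarray is [8, 4] with sum 12. This subarray runs from index 4 to index 5.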